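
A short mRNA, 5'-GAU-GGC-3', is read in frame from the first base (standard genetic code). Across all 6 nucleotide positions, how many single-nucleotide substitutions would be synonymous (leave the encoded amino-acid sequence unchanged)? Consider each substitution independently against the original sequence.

4

Codon 1 (GAU, Asp): 1 synonymous substitution.
Codon 2 (GGC, Gly): 3 synonymous substitutions.
Total: 1 + 3 = 4.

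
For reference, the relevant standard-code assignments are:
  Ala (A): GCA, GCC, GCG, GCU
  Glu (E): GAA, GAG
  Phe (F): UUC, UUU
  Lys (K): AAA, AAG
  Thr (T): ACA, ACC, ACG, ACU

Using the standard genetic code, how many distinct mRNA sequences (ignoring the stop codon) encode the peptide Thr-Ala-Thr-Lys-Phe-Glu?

Thr: 4 codons.
Ala: 4 codons.
Thr: 4 codons.
Lys: 2 codons.
Phe: 2 codons.
Glu: 2 codons.
4 × 4 × 4 × 2 × 2 × 2 = 512.

512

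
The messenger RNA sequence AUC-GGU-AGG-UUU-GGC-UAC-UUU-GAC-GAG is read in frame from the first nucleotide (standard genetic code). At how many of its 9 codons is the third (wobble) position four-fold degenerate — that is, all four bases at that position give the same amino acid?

Codon 1 AUC (Ile): third position 3-fold.
Codon 2 GGU (Gly): third position 4-fold.
Codon 3 AGG (Arg): third position 2-fold.
Codon 4 UUU (Phe): third position 2-fold.
Codon 5 GGC (Gly): third position 4-fold.
Codon 6 UAC (Tyr): third position 2-fold.
Codon 7 UUU (Phe): third position 2-fold.
Codon 8 GAC (Asp): third position 2-fold.
Codon 9 GAG (Glu): third position 2-fold.
Four-fold degenerate third positions: 2.

2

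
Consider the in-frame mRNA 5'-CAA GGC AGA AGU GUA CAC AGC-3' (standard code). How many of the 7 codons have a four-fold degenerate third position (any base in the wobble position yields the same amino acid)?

Codon 1 CAA (Gln): third position 2-fold.
Codon 2 GGC (Gly): third position 4-fold.
Codon 3 AGA (Arg): third position 2-fold.
Codon 4 AGU (Ser): third position 2-fold.
Codon 5 GUA (Val): third position 4-fold.
Codon 6 CAC (His): third position 2-fold.
Codon 7 AGC (Ser): third position 2-fold.
Four-fold degenerate third positions: 2.

2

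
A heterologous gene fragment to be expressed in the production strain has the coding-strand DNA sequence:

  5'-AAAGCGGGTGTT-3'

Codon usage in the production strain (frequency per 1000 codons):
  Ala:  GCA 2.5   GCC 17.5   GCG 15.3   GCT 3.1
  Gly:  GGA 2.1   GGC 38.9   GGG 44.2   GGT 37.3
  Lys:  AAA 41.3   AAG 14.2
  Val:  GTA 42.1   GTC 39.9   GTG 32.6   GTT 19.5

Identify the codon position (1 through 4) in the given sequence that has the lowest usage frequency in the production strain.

Codon 1 AAA (Lys): 41.3 per 1000.
Codon 2 GCG (Ala): 15.3 per 1000.
Codon 3 GGT (Gly): 37.3 per 1000.
Codon 4 GTT (Val): 19.5 per 1000.
Lowest frequency is 15.3 at codon 2.

2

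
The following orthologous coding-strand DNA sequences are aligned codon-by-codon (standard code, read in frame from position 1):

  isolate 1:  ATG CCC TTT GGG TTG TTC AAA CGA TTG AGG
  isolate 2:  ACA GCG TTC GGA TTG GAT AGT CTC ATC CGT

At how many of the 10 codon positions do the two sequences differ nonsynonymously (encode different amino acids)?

6

Codon 1: ATG Met / ACA Thr — nonsynonymous.
Codon 2: CCC Pro / GCG Ala — nonsynonymous.
Codon 3: TTT Phe / TTC Phe — synonymous.
Codon 4: GGG Gly / GGA Gly — synonymous.
Codon 5: TTG Leu / TTG Leu — identical.
Codon 6: TTC Phe / GAT Asp — nonsynonymous.
Codon 7: AAA Lys / AGT Ser — nonsynonymous.
Codon 8: CGA Arg / CTC Leu — nonsynonymous.
Codon 9: TTG Leu / ATC Ile — nonsynonymous.
Codon 10: AGG Arg / CGT Arg — synonymous.
Nonsynonymous differences: 6.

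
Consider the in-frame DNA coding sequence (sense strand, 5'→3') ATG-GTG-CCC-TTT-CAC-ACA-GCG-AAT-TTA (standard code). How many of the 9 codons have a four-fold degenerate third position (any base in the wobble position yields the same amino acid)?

4

Codon 1 ATG (Met): third position 1-fold.
Codon 2 GTG (Val): third position 4-fold.
Codon 3 CCC (Pro): third position 4-fold.
Codon 4 TTT (Phe): third position 2-fold.
Codon 5 CAC (His): third position 2-fold.
Codon 6 ACA (Thr): third position 4-fold.
Codon 7 GCG (Ala): third position 4-fold.
Codon 8 AAT (Asn): third position 2-fold.
Codon 9 TTA (Leu): third position 2-fold.
Four-fold degenerate third positions: 4.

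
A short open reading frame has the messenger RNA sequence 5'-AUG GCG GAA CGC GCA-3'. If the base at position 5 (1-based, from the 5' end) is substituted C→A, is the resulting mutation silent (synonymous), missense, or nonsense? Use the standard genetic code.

missense

Position 5 falls in codon 2: GCG → Ala.
After the substitution the codon is GAG → Glu.
Ala ≠ Glu, so this is a missense mutation.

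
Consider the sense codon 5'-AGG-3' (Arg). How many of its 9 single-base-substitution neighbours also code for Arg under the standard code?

2

Position 1: CGG → 1 synonymous.
Position 2: none → 0 synonymous.
Position 3: AGA → 1 synonymous.
Total: 1 + 0 + 1 = 2.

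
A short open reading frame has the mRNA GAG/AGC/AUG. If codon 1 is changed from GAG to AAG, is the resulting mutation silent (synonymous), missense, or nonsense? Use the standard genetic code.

missense

Position 1 falls in codon 1: GAG → Glu.
After the substitution the codon is AAG → Lys.
Glu ≠ Lys, so this is a missense mutation.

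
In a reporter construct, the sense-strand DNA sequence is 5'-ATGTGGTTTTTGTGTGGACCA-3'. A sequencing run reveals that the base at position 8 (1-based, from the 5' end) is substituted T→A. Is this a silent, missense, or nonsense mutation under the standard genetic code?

Position 8 falls in codon 3: TTT → Phe.
After the substitution the codon is TAT → Tyr.
Phe ≠ Tyr, so this is a missense mutation.

missense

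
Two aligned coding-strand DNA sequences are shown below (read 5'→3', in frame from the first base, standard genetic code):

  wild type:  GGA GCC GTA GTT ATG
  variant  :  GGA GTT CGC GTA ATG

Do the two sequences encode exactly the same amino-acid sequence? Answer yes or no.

Codon 1: GGA Gly / GGA Gly — identical.
Codon 2: GCC Ala / GTT Val — nonsynonymous.
Codon 3: GTA Val / CGC Arg — nonsynonymous.
Codon 4: GTT Val / GTA Val — synonymous.
Codon 5: ATG Met / ATG Met — identical.
Nonsynonymous differences: 2 → different protein.

no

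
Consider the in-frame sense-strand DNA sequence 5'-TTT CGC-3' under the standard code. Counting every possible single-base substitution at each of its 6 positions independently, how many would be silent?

4

Codon 1 (TTT, Phe): 1 synonymous substitution.
Codon 2 (CGC, Arg): 3 synonymous substitutions.
Total: 1 + 3 = 4.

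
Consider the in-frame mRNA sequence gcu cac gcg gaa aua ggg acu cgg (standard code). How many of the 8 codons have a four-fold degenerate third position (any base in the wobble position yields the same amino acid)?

Codon 1 GCU (Ala): third position 4-fold.
Codon 2 CAC (His): third position 2-fold.
Codon 3 GCG (Ala): third position 4-fold.
Codon 4 GAA (Glu): third position 2-fold.
Codon 5 AUA (Ile): third position 3-fold.
Codon 6 GGG (Gly): third position 4-fold.
Codon 7 ACU (Thr): third position 4-fold.
Codon 8 CGG (Arg): third position 4-fold.
Four-fold degenerate third positions: 5.

5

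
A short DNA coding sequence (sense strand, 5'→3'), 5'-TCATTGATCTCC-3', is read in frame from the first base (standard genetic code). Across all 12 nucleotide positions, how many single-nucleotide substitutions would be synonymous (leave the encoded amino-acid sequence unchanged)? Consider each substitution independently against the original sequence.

10

Codon 1 (TCA, Ser): 3 synonymous substitutions.
Codon 2 (TTG, Leu): 2 synonymous substitutions.
Codon 3 (ATC, Ile): 2 synonymous substitutions.
Codon 4 (TCC, Ser): 3 synonymous substitutions.
Total: 3 + 2 + 2 + 3 = 10.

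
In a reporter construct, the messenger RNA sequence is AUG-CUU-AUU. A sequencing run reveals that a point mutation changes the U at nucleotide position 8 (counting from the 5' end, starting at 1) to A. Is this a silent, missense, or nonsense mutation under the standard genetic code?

Position 8 falls in codon 3: AUU → Ile.
After the substitution the codon is AAU → Asn.
Ile ≠ Asn, so this is a missense mutation.

missense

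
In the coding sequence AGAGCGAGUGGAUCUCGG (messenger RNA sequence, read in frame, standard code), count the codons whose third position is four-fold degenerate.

Codon 1 AGA (Arg): third position 2-fold.
Codon 2 GCG (Ala): third position 4-fold.
Codon 3 AGU (Ser): third position 2-fold.
Codon 4 GGA (Gly): third position 4-fold.
Codon 5 UCU (Ser): third position 4-fold.
Codon 6 CGG (Arg): third position 4-fold.
Four-fold degenerate third positions: 4.

4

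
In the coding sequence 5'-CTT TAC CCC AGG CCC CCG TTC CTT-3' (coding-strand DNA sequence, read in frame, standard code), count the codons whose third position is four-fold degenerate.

Codon 1 CTT (Leu): third position 4-fold.
Codon 2 TAC (Tyr): third position 2-fold.
Codon 3 CCC (Pro): third position 4-fold.
Codon 4 AGG (Arg): third position 2-fold.
Codon 5 CCC (Pro): third position 4-fold.
Codon 6 CCG (Pro): third position 4-fold.
Codon 7 TTC (Phe): third position 2-fold.
Codon 8 CTT (Leu): third position 4-fold.
Four-fold degenerate third positions: 5.

5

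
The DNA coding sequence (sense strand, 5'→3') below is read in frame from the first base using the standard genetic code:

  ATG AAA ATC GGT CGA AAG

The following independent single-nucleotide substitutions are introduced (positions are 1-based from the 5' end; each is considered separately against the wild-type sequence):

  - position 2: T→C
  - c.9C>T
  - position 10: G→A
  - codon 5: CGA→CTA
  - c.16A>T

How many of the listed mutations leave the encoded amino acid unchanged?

1

Codon 1: ATG (Met) → ACG (Thr) — missense.
Codon 3: ATC (Ile) → ATT (Ile) — synonymous.
Codon 4: GGT (Gly) → AGT (Ser) — missense.
Codon 5: CGA (Arg) → CTA (Leu) — missense.
Codon 6: AAG (Lys) → TAG (Stop) — nonsense.
Synonymous: 1 of 5.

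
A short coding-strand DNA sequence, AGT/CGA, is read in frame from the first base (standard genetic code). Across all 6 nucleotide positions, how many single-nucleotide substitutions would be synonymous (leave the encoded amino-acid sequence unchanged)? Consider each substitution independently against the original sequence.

Codon 1 (AGT, Ser): 1 synonymous substitution.
Codon 2 (CGA, Arg): 4 synonymous substitutions.
Total: 1 + 4 = 5.

5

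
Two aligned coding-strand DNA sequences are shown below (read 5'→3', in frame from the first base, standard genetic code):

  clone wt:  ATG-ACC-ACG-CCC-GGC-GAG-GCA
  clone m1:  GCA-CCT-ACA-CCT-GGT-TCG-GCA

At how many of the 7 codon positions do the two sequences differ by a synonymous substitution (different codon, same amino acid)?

3

Codon 1: ATG Met / GCA Ala — nonsynonymous.
Codon 2: ACC Thr / CCT Pro — nonsynonymous.
Codon 3: ACG Thr / ACA Thr — synonymous.
Codon 4: CCC Pro / CCT Pro — synonymous.
Codon 5: GGC Gly / GGT Gly — synonymous.
Codon 6: GAG Glu / TCG Ser — nonsynonymous.
Codon 7: GCA Ala / GCA Ala — identical.
Synonymous differences: 3.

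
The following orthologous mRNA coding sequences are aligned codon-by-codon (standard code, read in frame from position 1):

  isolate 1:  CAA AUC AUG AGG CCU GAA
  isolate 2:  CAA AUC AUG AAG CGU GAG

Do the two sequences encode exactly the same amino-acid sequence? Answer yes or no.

Codon 1: CAA Gln / CAA Gln — identical.
Codon 2: AUC Ile / AUC Ile — identical.
Codon 3: AUG Met / AUG Met — identical.
Codon 4: AGG Arg / AAG Lys — nonsynonymous.
Codon 5: CCU Pro / CGU Arg — nonsynonymous.
Codon 6: GAA Glu / GAG Glu — synonymous.
Nonsynonymous differences: 2 → different protein.

no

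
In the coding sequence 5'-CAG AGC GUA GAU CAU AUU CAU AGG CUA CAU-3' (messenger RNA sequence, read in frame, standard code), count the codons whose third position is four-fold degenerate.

2

Codon 1 CAG (Gln): third position 2-fold.
Codon 2 AGC (Ser): third position 2-fold.
Codon 3 GUA (Val): third position 4-fold.
Codon 4 GAU (Asp): third position 2-fold.
Codon 5 CAU (His): third position 2-fold.
Codon 6 AUU (Ile): third position 3-fold.
Codon 7 CAU (His): third position 2-fold.
Codon 8 AGG (Arg): third position 2-fold.
Codon 9 CUA (Leu): third position 4-fold.
Codon 10 CAU (His): third position 2-fold.
Four-fold degenerate third positions: 2.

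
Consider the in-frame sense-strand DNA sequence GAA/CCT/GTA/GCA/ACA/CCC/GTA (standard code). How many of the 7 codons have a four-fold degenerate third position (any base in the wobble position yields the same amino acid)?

6

Codon 1 GAA (Glu): third position 2-fold.
Codon 2 CCT (Pro): third position 4-fold.
Codon 3 GTA (Val): third position 4-fold.
Codon 4 GCA (Ala): third position 4-fold.
Codon 5 ACA (Thr): third position 4-fold.
Codon 6 CCC (Pro): third position 4-fold.
Codon 7 GTA (Val): third position 4-fold.
Four-fold degenerate third positions: 6.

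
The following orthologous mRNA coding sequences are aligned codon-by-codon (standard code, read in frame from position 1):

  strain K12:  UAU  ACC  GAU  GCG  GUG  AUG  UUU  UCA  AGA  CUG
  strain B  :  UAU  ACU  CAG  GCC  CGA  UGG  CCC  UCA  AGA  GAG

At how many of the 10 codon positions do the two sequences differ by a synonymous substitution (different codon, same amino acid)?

Codon 1: UAU Tyr / UAU Tyr — identical.
Codon 2: ACC Thr / ACU Thr — synonymous.
Codon 3: GAU Asp / CAG Gln — nonsynonymous.
Codon 4: GCG Ala / GCC Ala — synonymous.
Codon 5: GUG Val / CGA Arg — nonsynonymous.
Codon 6: AUG Met / UGG Trp — nonsynonymous.
Codon 7: UUU Phe / CCC Pro — nonsynonymous.
Codon 8: UCA Ser / UCA Ser — identical.
Codon 9: AGA Arg / AGA Arg — identical.
Codon 10: CUG Leu / GAG Glu — nonsynonymous.
Synonymous differences: 2.

2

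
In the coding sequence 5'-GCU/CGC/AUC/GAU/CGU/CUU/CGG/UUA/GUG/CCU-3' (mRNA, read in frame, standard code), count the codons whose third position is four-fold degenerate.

Codon 1 GCU (Ala): third position 4-fold.
Codon 2 CGC (Arg): third position 4-fold.
Codon 3 AUC (Ile): third position 3-fold.
Codon 4 GAU (Asp): third position 2-fold.
Codon 5 CGU (Arg): third position 4-fold.
Codon 6 CUU (Leu): third position 4-fold.
Codon 7 CGG (Arg): third position 4-fold.
Codon 8 UUA (Leu): third position 2-fold.
Codon 9 GUG (Val): third position 4-fold.
Codon 10 CCU (Pro): third position 4-fold.
Four-fold degenerate third positions: 7.

7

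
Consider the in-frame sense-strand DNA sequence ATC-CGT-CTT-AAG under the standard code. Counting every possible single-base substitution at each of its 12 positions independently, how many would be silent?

9

Codon 1 (ATC, Ile): 2 synonymous substitutions.
Codon 2 (CGT, Arg): 3 synonymous substitutions.
Codon 3 (CTT, Leu): 3 synonymous substitutions.
Codon 4 (AAG, Lys): 1 synonymous substitution.
Total: 2 + 3 + 3 + 1 = 9.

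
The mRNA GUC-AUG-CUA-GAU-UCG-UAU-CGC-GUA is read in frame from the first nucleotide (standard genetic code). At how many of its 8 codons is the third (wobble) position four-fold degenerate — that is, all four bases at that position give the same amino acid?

5

Codon 1 GUC (Val): third position 4-fold.
Codon 2 AUG (Met): third position 1-fold.
Codon 3 CUA (Leu): third position 4-fold.
Codon 4 GAU (Asp): third position 2-fold.
Codon 5 UCG (Ser): third position 4-fold.
Codon 6 UAU (Tyr): third position 2-fold.
Codon 7 CGC (Arg): third position 4-fold.
Codon 8 GUA (Val): third position 4-fold.
Four-fold degenerate third positions: 5.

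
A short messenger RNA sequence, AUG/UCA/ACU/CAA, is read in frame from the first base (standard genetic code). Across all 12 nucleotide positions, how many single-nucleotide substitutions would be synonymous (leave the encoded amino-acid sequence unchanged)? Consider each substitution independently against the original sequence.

Codon 1 (AUG, Met): 0 synonymous substitutions.
Codon 2 (UCA, Ser): 3 synonymous substitutions.
Codon 3 (ACU, Thr): 3 synonymous substitutions.
Codon 4 (CAA, Gln): 1 synonymous substitution.
Total: 0 + 3 + 3 + 1 = 7.

7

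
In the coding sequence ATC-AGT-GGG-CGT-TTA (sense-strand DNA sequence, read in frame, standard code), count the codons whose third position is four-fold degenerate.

Codon 1 ATC (Ile): third position 3-fold.
Codon 2 AGT (Ser): third position 2-fold.
Codon 3 GGG (Gly): third position 4-fold.
Codon 4 CGT (Arg): third position 4-fold.
Codon 5 TTA (Leu): third position 2-fold.
Four-fold degenerate third positions: 2.

2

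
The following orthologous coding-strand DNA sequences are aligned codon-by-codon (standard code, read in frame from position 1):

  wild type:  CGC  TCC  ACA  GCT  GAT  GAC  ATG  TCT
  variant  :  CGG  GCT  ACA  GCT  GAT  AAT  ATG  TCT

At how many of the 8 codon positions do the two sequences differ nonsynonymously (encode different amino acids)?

2

Codon 1: CGC Arg / CGG Arg — synonymous.
Codon 2: TCC Ser / GCT Ala — nonsynonymous.
Codon 3: ACA Thr / ACA Thr — identical.
Codon 4: GCT Ala / GCT Ala — identical.
Codon 5: GAT Asp / GAT Asp — identical.
Codon 6: GAC Asp / AAT Asn — nonsynonymous.
Codon 7: ATG Met / ATG Met — identical.
Codon 8: TCT Ser / TCT Ser — identical.
Nonsynonymous differences: 2.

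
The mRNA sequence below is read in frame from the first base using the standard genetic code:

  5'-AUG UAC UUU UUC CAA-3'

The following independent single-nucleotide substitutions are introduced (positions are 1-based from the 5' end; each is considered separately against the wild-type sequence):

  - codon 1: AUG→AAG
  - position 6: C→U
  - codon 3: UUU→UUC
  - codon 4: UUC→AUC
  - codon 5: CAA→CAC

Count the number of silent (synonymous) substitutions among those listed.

Codon 1: AUG (Met) → AAG (Lys) — missense.
Codon 2: UAC (Tyr) → UAU (Tyr) — synonymous.
Codon 3: UUU (Phe) → UUC (Phe) — synonymous.
Codon 4: UUC (Phe) → AUC (Ile) — missense.
Codon 5: CAA (Gln) → CAC (His) — missense.
Synonymous: 2 of 5.

2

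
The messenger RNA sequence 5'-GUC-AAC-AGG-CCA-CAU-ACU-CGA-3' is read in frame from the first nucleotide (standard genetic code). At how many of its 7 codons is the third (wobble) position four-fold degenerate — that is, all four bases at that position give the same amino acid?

Codon 1 GUC (Val): third position 4-fold.
Codon 2 AAC (Asn): third position 2-fold.
Codon 3 AGG (Arg): third position 2-fold.
Codon 4 CCA (Pro): third position 4-fold.
Codon 5 CAU (His): third position 2-fold.
Codon 6 ACU (Thr): third position 4-fold.
Codon 7 CGA (Arg): third position 4-fold.
Four-fold degenerate third positions: 4.

4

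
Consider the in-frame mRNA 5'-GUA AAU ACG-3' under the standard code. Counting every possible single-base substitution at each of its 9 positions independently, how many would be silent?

7

Codon 1 (GUA, Val): 3 synonymous substitutions.
Codon 2 (AAU, Asn): 1 synonymous substitution.
Codon 3 (ACG, Thr): 3 synonymous substitutions.
Total: 3 + 1 + 3 = 7.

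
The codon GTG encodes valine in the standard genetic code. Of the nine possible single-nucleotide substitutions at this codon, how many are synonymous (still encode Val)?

3

Position 1: none → 0 synonymous.
Position 2: none → 0 synonymous.
Position 3: GTT, GTC, GTA → 3 synonymous.
Total: 0 + 0 + 3 = 3.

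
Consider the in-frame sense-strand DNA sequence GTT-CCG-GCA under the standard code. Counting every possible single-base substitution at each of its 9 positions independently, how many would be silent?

9

Codon 1 (GTT, Val): 3 synonymous substitutions.
Codon 2 (CCG, Pro): 3 synonymous substitutions.
Codon 3 (GCA, Ala): 3 synonymous substitutions.
Total: 3 + 3 + 3 = 9.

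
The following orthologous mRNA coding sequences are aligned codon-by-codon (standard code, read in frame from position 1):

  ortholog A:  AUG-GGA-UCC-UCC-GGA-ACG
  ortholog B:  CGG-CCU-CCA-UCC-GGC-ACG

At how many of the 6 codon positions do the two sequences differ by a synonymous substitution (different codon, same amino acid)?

1

Codon 1: AUG Met / CGG Arg — nonsynonymous.
Codon 2: GGA Gly / CCU Pro — nonsynonymous.
Codon 3: UCC Ser / CCA Pro — nonsynonymous.
Codon 4: UCC Ser / UCC Ser — identical.
Codon 5: GGA Gly / GGC Gly — synonymous.
Codon 6: ACG Thr / ACG Thr — identical.
Synonymous differences: 1.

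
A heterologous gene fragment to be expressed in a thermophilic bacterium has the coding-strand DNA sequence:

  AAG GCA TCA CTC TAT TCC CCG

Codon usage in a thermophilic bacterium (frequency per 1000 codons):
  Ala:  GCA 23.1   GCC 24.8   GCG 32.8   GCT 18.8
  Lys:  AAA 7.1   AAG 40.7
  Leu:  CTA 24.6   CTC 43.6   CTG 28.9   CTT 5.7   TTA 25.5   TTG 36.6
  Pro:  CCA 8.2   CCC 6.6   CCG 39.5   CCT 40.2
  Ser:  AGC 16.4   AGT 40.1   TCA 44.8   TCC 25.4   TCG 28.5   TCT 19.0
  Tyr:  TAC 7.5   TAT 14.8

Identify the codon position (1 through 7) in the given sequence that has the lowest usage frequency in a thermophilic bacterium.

Codon 1 AAG (Lys): 40.7 per 1000.
Codon 2 GCA (Ala): 23.1 per 1000.
Codon 3 TCA (Ser): 44.8 per 1000.
Codon 4 CTC (Leu): 43.6 per 1000.
Codon 5 TAT (Tyr): 14.8 per 1000.
Codon 6 TCC (Ser): 25.4 per 1000.
Codon 7 CCG (Pro): 39.5 per 1000.
Lowest frequency is 14.8 at codon 5.

5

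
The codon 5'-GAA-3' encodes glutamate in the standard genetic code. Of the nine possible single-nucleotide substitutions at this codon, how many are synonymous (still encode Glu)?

1

Position 1: none → 0 synonymous.
Position 2: none → 0 synonymous.
Position 3: GAG → 1 synonymous.
Total: 0 + 0 + 1 = 1.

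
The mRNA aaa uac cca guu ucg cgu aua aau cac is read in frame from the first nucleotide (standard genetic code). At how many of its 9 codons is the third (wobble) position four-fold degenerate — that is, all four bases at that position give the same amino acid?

4

Codon 1 AAA (Lys): third position 2-fold.
Codon 2 UAC (Tyr): third position 2-fold.
Codon 3 CCA (Pro): third position 4-fold.
Codon 4 GUU (Val): third position 4-fold.
Codon 5 UCG (Ser): third position 4-fold.
Codon 6 CGU (Arg): third position 4-fold.
Codon 7 AUA (Ile): third position 3-fold.
Codon 8 AAU (Asn): third position 2-fold.
Codon 9 CAC (His): third position 2-fold.
Four-fold degenerate third positions: 4.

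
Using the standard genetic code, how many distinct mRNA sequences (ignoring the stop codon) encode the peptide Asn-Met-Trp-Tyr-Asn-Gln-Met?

Asn: 2 codons.
Met: 1 codon.
Trp: 1 codon.
Tyr: 2 codons.
Asn: 2 codons.
Gln: 2 codons.
Met: 1 codon.
2 × 1 × 1 × 2 × 2 × 2 × 1 = 16.

16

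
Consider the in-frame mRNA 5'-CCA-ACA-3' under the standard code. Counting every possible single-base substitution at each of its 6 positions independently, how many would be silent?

Codon 1 (CCA, Pro): 3 synonymous substitutions.
Codon 2 (ACA, Thr): 3 synonymous substitutions.
Total: 3 + 3 = 6.

6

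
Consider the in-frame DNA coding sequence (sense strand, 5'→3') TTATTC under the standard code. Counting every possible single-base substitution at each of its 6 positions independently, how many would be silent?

Codon 1 (TTA, Leu): 2 synonymous substitutions.
Codon 2 (TTC, Phe): 1 synonymous substitution.
Total: 2 + 1 = 3.

3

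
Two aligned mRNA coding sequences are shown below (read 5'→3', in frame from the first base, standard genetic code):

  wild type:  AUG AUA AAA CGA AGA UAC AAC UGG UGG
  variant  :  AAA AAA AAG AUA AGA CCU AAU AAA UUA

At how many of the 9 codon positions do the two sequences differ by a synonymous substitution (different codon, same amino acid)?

2

Codon 1: AUG Met / AAA Lys — nonsynonymous.
Codon 2: AUA Ile / AAA Lys — nonsynonymous.
Codon 3: AAA Lys / AAG Lys — synonymous.
Codon 4: CGA Arg / AUA Ile — nonsynonymous.
Codon 5: AGA Arg / AGA Arg — identical.
Codon 6: UAC Tyr / CCU Pro — nonsynonymous.
Codon 7: AAC Asn / AAU Asn — synonymous.
Codon 8: UGG Trp / AAA Lys — nonsynonymous.
Codon 9: UGG Trp / UUA Leu — nonsynonymous.
Synonymous differences: 2.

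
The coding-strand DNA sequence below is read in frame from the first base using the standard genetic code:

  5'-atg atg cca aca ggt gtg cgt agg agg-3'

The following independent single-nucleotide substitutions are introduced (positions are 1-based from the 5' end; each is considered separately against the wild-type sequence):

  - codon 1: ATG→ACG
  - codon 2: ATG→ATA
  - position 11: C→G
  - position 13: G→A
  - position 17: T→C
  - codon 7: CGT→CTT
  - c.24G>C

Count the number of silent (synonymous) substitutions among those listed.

0

Codon 1: ATG (Met) → ACG (Thr) — missense.
Codon 2: ATG (Met) → ATA (Ile) — missense.
Codon 4: ACA (Thr) → AGA (Arg) — missense.
Codon 5: GGT (Gly) → AGT (Ser) — missense.
Codon 6: GTG (Val) → GCG (Ala) — missense.
Codon 7: CGT (Arg) → CTT (Leu) — missense.
Codon 8: AGG (Arg) → AGC (Ser) — missense.
Synonymous: 0 of 7.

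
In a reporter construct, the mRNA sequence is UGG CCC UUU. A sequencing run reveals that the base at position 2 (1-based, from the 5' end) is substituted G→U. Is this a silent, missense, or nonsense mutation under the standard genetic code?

Position 2 falls in codon 1: UGG → Trp.
After the substitution the codon is UUG → Leu.
Trp ≠ Leu, so this is a missense mutation.

missense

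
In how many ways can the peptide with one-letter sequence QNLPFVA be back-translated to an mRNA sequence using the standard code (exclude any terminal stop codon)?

3072

Gln: 2 codons.
Asn: 2 codons.
Leu: 6 codons.
Pro: 4 codons.
Phe: 2 codons.
Val: 4 codons.
Ala: 4 codons.
2 × 2 × 6 × 4 × 2 × 4 × 4 = 3072.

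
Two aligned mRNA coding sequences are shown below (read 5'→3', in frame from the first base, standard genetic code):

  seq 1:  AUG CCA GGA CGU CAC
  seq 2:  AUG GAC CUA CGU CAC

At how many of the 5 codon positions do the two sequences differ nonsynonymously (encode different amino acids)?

Codon 1: AUG Met / AUG Met — identical.
Codon 2: CCA Pro / GAC Asp — nonsynonymous.
Codon 3: GGA Gly / CUA Leu — nonsynonymous.
Codon 4: CGU Arg / CGU Arg — identical.
Codon 5: CAC His / CAC His — identical.
Nonsynonymous differences: 2.

2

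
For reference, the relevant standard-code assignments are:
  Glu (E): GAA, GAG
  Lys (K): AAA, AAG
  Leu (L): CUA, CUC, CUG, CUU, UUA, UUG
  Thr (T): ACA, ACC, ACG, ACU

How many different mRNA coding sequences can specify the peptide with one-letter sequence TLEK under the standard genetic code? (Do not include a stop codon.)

96

Thr: 4 codons.
Leu: 6 codons.
Glu: 2 codons.
Lys: 2 codons.
4 × 6 × 2 × 2 = 96.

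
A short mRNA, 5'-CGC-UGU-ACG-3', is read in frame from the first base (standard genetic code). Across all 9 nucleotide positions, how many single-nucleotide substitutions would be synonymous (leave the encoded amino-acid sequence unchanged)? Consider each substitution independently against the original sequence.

7

Codon 1 (CGC, Arg): 3 synonymous substitutions.
Codon 2 (UGU, Cys): 1 synonymous substitution.
Codon 3 (ACG, Thr): 3 synonymous substitutions.
Total: 3 + 1 + 3 = 7.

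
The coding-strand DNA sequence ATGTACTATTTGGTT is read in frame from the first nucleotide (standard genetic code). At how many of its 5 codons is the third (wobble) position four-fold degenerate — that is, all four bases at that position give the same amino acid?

1

Codon 1 ATG (Met): third position 1-fold.
Codon 2 TAC (Tyr): third position 2-fold.
Codon 3 TAT (Tyr): third position 2-fold.
Codon 4 TTG (Leu): third position 2-fold.
Codon 5 GTT (Val): third position 4-fold.
Four-fold degenerate third positions: 1.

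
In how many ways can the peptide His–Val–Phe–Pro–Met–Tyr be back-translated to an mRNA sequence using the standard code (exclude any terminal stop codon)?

128

His: 2 codons.
Val: 4 codons.
Phe: 2 codons.
Pro: 4 codons.
Met: 1 codon.
Tyr: 2 codons.
2 × 4 × 2 × 4 × 1 × 2 = 128.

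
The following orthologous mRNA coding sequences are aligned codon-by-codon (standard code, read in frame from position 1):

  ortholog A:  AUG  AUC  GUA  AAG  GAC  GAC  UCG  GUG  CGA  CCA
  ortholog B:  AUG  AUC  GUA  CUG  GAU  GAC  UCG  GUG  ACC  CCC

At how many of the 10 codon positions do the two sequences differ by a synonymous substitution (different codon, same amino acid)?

Codon 1: AUG Met / AUG Met — identical.
Codon 2: AUC Ile / AUC Ile — identical.
Codon 3: GUA Val / GUA Val — identical.
Codon 4: AAG Lys / CUG Leu — nonsynonymous.
Codon 5: GAC Asp / GAU Asp — synonymous.
Codon 6: GAC Asp / GAC Asp — identical.
Codon 7: UCG Ser / UCG Ser — identical.
Codon 8: GUG Val / GUG Val — identical.
Codon 9: CGA Arg / ACC Thr — nonsynonymous.
Codon 10: CCA Pro / CCC Pro — synonymous.
Synonymous differences: 2.

2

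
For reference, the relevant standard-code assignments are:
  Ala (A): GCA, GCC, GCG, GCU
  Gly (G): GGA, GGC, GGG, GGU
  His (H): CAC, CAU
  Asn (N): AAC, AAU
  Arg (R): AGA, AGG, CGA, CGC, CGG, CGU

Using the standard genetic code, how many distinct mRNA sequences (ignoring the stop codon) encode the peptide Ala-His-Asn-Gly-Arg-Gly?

1536

Ala: 4 codons.
His: 2 codons.
Asn: 2 codons.
Gly: 4 codons.
Arg: 6 codons.
Gly: 4 codons.
4 × 2 × 2 × 4 × 6 × 4 = 1536.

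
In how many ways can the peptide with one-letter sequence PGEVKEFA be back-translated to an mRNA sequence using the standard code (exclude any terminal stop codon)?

Pro: 4 codons.
Gly: 4 codons.
Glu: 2 codons.
Val: 4 codons.
Lys: 2 codons.
Glu: 2 codons.
Phe: 2 codons.
Ala: 4 codons.
4 × 4 × 2 × 4 × 2 × 2 × 2 × 4 = 4096.

4096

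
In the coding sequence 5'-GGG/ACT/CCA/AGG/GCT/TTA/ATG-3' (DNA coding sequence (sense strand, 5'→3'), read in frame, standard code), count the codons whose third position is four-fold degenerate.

Codon 1 GGG (Gly): third position 4-fold.
Codon 2 ACT (Thr): third position 4-fold.
Codon 3 CCA (Pro): third position 4-fold.
Codon 4 AGG (Arg): third position 2-fold.
Codon 5 GCT (Ala): third position 4-fold.
Codon 6 TTA (Leu): third position 2-fold.
Codon 7 ATG (Met): third position 1-fold.
Four-fold degenerate third positions: 4.

4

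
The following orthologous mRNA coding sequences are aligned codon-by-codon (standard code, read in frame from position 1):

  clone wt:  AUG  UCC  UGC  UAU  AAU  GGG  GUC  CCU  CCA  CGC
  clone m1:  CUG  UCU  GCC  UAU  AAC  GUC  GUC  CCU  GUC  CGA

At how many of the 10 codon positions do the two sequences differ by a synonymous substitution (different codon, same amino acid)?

3

Codon 1: AUG Met / CUG Leu — nonsynonymous.
Codon 2: UCC Ser / UCU Ser — synonymous.
Codon 3: UGC Cys / GCC Ala — nonsynonymous.
Codon 4: UAU Tyr / UAU Tyr — identical.
Codon 5: AAU Asn / AAC Asn — synonymous.
Codon 6: GGG Gly / GUC Val — nonsynonymous.
Codon 7: GUC Val / GUC Val — identical.
Codon 8: CCU Pro / CCU Pro — identical.
Codon 9: CCA Pro / GUC Val — nonsynonymous.
Codon 10: CGC Arg / CGA Arg — synonymous.
Synonymous differences: 3.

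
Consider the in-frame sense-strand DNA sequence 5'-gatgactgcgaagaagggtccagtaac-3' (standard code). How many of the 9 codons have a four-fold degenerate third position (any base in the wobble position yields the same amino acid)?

2

Codon 1 GAT (Asp): third position 2-fold.
Codon 2 GAC (Asp): third position 2-fold.
Codon 3 TGC (Cys): third position 2-fold.
Codon 4 GAA (Glu): third position 2-fold.
Codon 5 GAA (Glu): third position 2-fold.
Codon 6 GGG (Gly): third position 4-fold.
Codon 7 TCC (Ser): third position 4-fold.
Codon 8 AGT (Ser): third position 2-fold.
Codon 9 AAC (Asn): third position 2-fold.
Four-fold degenerate third positions: 2.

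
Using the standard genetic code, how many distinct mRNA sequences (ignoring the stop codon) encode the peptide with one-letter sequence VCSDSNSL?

41472

Val: 4 codons.
Cys: 2 codons.
Ser: 6 codons.
Asp: 2 codons.
Ser: 6 codons.
Asn: 2 codons.
Ser: 6 codons.
Leu: 6 codons.
4 × 2 × 6 × 2 × 6 × 2 × 6 × 6 = 41472.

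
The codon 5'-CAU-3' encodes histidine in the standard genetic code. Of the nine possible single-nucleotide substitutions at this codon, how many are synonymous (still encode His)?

Position 1: none → 0 synonymous.
Position 2: none → 0 synonymous.
Position 3: CAC → 1 synonymous.
Total: 0 + 0 + 1 = 1.

1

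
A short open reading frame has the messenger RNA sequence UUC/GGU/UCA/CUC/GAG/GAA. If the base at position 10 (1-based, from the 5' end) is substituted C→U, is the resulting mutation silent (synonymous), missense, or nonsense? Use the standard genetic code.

Position 10 falls in codon 4: CUC → Leu.
After the substitution the codon is UUC → Phe.
Leu ≠ Phe, so this is a missense mutation.

missense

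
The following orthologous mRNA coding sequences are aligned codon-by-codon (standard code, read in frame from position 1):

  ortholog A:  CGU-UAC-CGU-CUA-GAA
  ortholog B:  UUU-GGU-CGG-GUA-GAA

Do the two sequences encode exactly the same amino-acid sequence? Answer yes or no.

no

Codon 1: CGU Arg / UUU Phe — nonsynonymous.
Codon 2: UAC Tyr / GGU Gly — nonsynonymous.
Codon 3: CGU Arg / CGG Arg — synonymous.
Codon 4: CUA Leu / GUA Val — nonsynonymous.
Codon 5: GAA Glu / GAA Glu — identical.
Nonsynonymous differences: 3 → different protein.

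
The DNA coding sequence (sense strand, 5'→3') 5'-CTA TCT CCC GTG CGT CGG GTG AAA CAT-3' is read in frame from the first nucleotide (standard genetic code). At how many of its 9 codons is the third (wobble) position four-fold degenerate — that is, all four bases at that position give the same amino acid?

7

Codon 1 CTA (Leu): third position 4-fold.
Codon 2 TCT (Ser): third position 4-fold.
Codon 3 CCC (Pro): third position 4-fold.
Codon 4 GTG (Val): third position 4-fold.
Codon 5 CGT (Arg): third position 4-fold.
Codon 6 CGG (Arg): third position 4-fold.
Codon 7 GTG (Val): third position 4-fold.
Codon 8 AAA (Lys): third position 2-fold.
Codon 9 CAT (His): third position 2-fold.
Four-fold degenerate third positions: 7.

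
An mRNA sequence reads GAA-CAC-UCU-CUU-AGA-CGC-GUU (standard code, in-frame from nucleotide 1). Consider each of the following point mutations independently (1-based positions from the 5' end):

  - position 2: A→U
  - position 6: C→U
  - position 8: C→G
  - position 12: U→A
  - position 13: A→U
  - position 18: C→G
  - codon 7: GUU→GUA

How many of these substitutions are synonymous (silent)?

Codon 1: GAA (Glu) → GUA (Val) — missense.
Codon 2: CAC (His) → CAU (His) — synonymous.
Codon 3: UCU (Ser) → UGU (Cys) — missense.
Codon 4: CUU (Leu) → CUA (Leu) — synonymous.
Codon 5: AGA (Arg) → UGA (Stop) — nonsense.
Codon 6: CGC (Arg) → CGG (Arg) — synonymous.
Codon 7: GUU (Val) → GUA (Val) — synonymous.
Synonymous: 4 of 7.

4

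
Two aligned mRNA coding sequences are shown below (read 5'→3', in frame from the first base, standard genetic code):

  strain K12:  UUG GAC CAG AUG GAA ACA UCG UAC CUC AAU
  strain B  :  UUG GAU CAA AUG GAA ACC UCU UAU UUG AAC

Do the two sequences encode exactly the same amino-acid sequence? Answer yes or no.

yes

Codon 1: UUG Leu / UUG Leu — identical.
Codon 2: GAC Asp / GAU Asp — synonymous.
Codon 3: CAG Gln / CAA Gln — synonymous.
Codon 4: AUG Met / AUG Met — identical.
Codon 5: GAA Glu / GAA Glu — identical.
Codon 6: ACA Thr / ACC Thr — synonymous.
Codon 7: UCG Ser / UCU Ser — synonymous.
Codon 8: UAC Tyr / UAU Tyr — synonymous.
Codon 9: CUC Leu / UUG Leu — synonymous.
Codon 10: AAU Asn / AAC Asn — synonymous.
Nonsynonymous differences: 0 → same protein.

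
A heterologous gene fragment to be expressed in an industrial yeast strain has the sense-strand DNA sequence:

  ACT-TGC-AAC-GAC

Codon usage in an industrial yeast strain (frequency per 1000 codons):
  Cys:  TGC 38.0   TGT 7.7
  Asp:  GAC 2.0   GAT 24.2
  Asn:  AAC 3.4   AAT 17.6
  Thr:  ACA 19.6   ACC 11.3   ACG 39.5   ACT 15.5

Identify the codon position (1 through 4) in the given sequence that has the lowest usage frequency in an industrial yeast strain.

4

Codon 1 ACT (Thr): 15.5 per 1000.
Codon 2 TGC (Cys): 38.0 per 1000.
Codon 3 AAC (Asn): 3.4 per 1000.
Codon 4 GAC (Asp): 2.0 per 1000.
Lowest frequency is 2.0 at codon 4.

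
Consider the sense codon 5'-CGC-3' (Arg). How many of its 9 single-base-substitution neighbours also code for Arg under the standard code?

Position 1: none → 0 synonymous.
Position 2: none → 0 synonymous.
Position 3: CGU, CGA, CGG → 3 synonymous.
Total: 0 + 0 + 3 = 3.

3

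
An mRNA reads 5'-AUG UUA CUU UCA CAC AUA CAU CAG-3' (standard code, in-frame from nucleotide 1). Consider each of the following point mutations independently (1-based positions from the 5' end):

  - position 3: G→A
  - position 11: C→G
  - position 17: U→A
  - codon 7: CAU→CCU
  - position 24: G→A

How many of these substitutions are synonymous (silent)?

Codon 1: AUG (Met) → AUA (Ile) — missense.
Codon 4: UCA (Ser) → UGA (Stop) — nonsense.
Codon 6: AUA (Ile) → AAA (Lys) — missense.
Codon 7: CAU (His) → CCU (Pro) — missense.
Codon 8: CAG (Gln) → CAA (Gln) — synonymous.
Synonymous: 1 of 5.

1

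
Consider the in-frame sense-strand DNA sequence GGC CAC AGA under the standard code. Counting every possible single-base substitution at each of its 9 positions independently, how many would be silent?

6

Codon 1 (GGC, Gly): 3 synonymous substitutions.
Codon 2 (CAC, His): 1 synonymous substitution.
Codon 3 (AGA, Arg): 2 synonymous substitutions.
Total: 3 + 1 + 2 = 6.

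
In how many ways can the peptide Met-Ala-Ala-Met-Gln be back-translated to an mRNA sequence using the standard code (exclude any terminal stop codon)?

Met: 1 codon.
Ala: 4 codons.
Ala: 4 codons.
Met: 1 codon.
Gln: 2 codons.
1 × 4 × 4 × 1 × 2 = 32.

32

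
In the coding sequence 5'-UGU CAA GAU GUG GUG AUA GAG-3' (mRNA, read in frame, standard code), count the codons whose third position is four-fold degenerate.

Codon 1 UGU (Cys): third position 2-fold.
Codon 2 CAA (Gln): third position 2-fold.
Codon 3 GAU (Asp): third position 2-fold.
Codon 4 GUG (Val): third position 4-fold.
Codon 5 GUG (Val): third position 4-fold.
Codon 6 AUA (Ile): third position 3-fold.
Codon 7 GAG (Glu): third position 2-fold.
Four-fold degenerate third positions: 2.

2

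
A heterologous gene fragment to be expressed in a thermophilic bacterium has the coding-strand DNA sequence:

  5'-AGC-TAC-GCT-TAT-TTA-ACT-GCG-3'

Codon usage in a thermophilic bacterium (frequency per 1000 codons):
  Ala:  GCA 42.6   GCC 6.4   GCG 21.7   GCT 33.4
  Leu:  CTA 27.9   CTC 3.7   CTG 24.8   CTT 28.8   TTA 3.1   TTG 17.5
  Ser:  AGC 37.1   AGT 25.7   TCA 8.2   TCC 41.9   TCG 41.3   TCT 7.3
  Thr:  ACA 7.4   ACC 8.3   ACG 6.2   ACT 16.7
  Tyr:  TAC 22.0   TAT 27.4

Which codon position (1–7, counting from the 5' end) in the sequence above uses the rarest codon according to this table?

Codon 1 AGC (Ser): 37.1 per 1000.
Codon 2 TAC (Tyr): 22.0 per 1000.
Codon 3 GCT (Ala): 33.4 per 1000.
Codon 4 TAT (Tyr): 27.4 per 1000.
Codon 5 TTA (Leu): 3.1 per 1000.
Codon 6 ACT (Thr): 16.7 per 1000.
Codon 7 GCG (Ala): 21.7 per 1000.
Lowest frequency is 3.1 at codon 5.

5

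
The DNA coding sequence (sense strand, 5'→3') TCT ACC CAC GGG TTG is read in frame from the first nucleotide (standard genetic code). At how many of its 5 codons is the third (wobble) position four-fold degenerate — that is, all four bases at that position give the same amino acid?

3

Codon 1 TCT (Ser): third position 4-fold.
Codon 2 ACC (Thr): third position 4-fold.
Codon 3 CAC (His): third position 2-fold.
Codon 4 GGG (Gly): third position 4-fold.
Codon 5 TTG (Leu): third position 2-fold.
Four-fold degenerate third positions: 3.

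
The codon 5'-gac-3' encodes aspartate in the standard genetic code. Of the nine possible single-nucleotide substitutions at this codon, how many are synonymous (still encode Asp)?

Position 1: none → 0 synonymous.
Position 2: none → 0 synonymous.
Position 3: GAT → 1 synonymous.
Total: 0 + 0 + 1 = 1.

1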